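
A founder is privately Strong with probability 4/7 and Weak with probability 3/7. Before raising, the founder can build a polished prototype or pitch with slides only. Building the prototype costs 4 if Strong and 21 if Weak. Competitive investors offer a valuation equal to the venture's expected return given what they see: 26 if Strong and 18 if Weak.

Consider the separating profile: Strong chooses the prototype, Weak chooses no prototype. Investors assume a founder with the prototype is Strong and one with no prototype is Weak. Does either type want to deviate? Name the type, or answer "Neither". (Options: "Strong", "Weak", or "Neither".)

Neither

The prototype pays 26; no prototype pays 18.
Strong: assigned the prototype, nets 26 − 4 = 22; deviating to no prototype nets 18.
Weak: assigned no prototype, nets 18; deviating to the prototype nets 26 − 21 = 5.
Both types strictly prefer their assigned action; no profitable deviation.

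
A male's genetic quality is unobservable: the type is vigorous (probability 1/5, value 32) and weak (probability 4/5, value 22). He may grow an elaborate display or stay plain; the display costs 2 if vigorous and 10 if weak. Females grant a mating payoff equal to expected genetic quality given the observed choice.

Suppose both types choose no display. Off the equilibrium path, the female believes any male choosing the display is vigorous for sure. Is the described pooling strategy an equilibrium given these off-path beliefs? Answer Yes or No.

No

On path, the female holds the prior and pays 1/5·32 + 4/5·22 = 24. Off path (the display), believing vigorous, it pays 32.
vigorous: no display nets 24; the display nets 32 − 2 = 30. vigorous would deviate.
weak: no display nets 24; the display nets 32 − 10 = 22. weak stays.
A type deviates, so pooling fails.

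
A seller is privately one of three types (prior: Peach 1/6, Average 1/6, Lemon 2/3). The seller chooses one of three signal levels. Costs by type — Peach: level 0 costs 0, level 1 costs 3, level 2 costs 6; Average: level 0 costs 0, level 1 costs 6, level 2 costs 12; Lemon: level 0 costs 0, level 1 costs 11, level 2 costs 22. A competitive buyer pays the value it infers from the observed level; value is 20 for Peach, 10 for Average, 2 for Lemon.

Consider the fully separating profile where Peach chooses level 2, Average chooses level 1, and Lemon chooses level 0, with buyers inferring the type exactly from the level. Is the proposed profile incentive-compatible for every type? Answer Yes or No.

No

Separating prices: level 2 → 20, level 1 → 10, level 0 → 2.
Peach (assigned level 2): level 0: 2 − 0 = 2; level 1: 10 − 3 = 7; level 2: 20 − 6 = 14. Peach stays.
Average (assigned level 1): level 0: 2 − 0 = 2; level 1: 10 − 6 = 4; level 2: 20 − 12 = 8. Average prefers level 2.
Lemon (assigned level 0): level 0: 2 − 0 = 2; level 1: 10 − 11 = -1; level 2: 20 − 22 = -2. Lemon stays.
At least one type deviates; the separating profile fails.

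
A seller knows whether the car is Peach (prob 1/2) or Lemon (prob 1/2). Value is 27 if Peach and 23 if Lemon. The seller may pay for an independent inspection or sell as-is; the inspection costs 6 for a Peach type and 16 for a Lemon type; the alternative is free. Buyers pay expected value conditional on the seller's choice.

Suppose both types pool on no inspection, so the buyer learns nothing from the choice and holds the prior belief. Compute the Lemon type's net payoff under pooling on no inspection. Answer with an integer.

25

Pooled price = 1/2·27 + 1/2·23 = 25.
Lemon pays no cost for no inspection, so net payoff = 25.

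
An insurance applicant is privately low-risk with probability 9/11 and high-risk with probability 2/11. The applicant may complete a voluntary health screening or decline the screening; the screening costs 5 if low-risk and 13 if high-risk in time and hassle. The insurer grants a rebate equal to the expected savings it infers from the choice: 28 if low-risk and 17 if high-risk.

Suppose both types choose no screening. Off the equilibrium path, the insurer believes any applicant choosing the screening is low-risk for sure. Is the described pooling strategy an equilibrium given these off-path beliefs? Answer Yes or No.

Yes

On path, the insurer holds the prior and pays 9/11·28 + 2/11·17 = 26. Off path (the screening), believing low-risk, it pays 28.
low-risk: no screening nets 26; the screening nets 28 − 5 = 23. low-risk stays.
high-risk: no screening nets 26; the screening nets 28 − 13 = 15. high-risk stays.
No type deviates, so pooling is sustained.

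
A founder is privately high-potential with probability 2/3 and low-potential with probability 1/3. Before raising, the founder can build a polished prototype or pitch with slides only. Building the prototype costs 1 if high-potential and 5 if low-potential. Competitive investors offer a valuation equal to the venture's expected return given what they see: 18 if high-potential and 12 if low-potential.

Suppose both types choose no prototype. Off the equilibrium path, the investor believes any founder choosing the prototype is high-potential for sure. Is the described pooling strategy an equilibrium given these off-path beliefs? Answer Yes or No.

On path, the investor holds the prior and pays 2/3·18 + 1/3·12 = 16. Off path (the prototype), believing high-potential, it pays 18.
high-potential: no prototype nets 16; the prototype nets 18 − 1 = 17. high-potential would deviate.
low-potential: no prototype nets 16; the prototype nets 18 − 5 = 13. low-potential stays.
A type deviates, so pooling fails.

No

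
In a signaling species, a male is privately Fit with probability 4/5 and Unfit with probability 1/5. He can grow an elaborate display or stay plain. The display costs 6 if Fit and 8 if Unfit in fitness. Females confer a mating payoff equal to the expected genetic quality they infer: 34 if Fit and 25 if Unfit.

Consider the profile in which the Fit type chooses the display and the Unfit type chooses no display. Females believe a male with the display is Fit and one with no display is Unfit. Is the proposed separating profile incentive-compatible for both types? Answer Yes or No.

No

Under these beliefs, the display earns mating payoff 34 and no display earns mating payoff 25.
Fit: the display nets 34 − 6 = 28; no display nets 25. Fit prefers the display.
Unfit: the display nets 34 − 8 = 26; no display nets 25. Unfit would deviate to the display.
Unfit has a profitable deviation, so the profile is not an equilibrium.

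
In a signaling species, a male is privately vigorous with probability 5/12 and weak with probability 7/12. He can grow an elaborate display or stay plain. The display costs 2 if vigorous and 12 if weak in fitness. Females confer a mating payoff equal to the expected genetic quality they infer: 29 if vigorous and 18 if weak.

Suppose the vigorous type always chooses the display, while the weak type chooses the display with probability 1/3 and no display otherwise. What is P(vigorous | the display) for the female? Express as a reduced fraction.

15/22

P(the display) = (5/12)·1 + (7/12)·(1/3) = 11/18.
By Bayes' rule, P(vigorous | the display) = (5/12) / (11/18) = 15/22.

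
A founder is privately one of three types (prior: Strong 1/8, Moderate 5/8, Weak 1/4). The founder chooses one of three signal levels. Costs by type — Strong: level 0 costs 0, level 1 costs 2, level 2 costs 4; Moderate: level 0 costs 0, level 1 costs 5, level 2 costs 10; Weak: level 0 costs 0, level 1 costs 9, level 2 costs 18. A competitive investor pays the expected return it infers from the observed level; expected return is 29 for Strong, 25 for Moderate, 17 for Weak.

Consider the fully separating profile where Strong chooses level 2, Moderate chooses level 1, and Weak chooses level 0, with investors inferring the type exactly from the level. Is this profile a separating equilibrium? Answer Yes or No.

Separating valuations: level 2 → 29, level 1 → 25, level 0 → 17.
Strong (assigned level 2): level 0: 17 − 0 = 17; level 1: 25 − 2 = 23; level 2: 29 − 4 = 25. Strong stays.
Moderate (assigned level 1): level 0: 17 − 0 = 17; level 1: 25 − 5 = 20; level 2: 29 − 10 = 19. Moderate stays.
Weak (assigned level 0): level 0: 17 − 0 = 17; level 1: 25 − 9 = 16; level 2: 29 − 18 = 11. Weak stays.
Every type prefers its assigned level; separation holds.

Yes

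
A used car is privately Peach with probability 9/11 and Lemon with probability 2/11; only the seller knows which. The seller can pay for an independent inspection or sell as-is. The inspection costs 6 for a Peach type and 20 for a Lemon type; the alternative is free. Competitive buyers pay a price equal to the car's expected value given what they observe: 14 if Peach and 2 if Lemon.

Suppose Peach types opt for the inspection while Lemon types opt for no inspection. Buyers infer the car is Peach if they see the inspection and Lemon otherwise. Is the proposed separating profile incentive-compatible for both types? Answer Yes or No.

Yes

Under these beliefs, the inspection earns price 14 and no inspection earns price 2.
Peach: the inspection nets 14 − 6 = 8; no inspection nets 2. Peach prefers the inspection.
Lemon: the inspection nets 14 − 20 = -6; no inspection nets 2. Lemon prefers no inspection.
Neither type deviates, so the separating profile is an equilibrium.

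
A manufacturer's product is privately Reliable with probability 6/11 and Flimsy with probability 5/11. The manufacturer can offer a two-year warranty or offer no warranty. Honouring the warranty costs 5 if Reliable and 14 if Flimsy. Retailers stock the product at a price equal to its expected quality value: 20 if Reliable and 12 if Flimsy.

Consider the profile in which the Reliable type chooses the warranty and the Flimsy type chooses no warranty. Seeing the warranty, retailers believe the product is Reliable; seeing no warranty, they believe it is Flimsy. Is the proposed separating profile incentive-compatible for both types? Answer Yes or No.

Yes

Under these beliefs, the warranty earns price 20 and no warranty earns price 12.
Reliable: the warranty nets 20 − 5 = 15; no warranty nets 12. Reliable prefers the warranty.
Flimsy: the warranty nets 20 − 14 = 6; no warranty nets 12. Flimsy prefers no warranty.
Neither type deviates, so the separating profile is an equilibrium.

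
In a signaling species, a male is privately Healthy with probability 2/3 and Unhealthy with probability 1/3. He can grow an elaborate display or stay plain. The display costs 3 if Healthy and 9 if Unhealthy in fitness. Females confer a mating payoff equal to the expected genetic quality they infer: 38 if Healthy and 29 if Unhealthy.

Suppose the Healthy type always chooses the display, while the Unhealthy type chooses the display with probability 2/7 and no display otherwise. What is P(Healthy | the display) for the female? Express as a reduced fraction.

P(the display) = (2/3)·1 + (1/3)·(2/7) = 16/21.
By Bayes' rule, P(Healthy | the display) = (2/3) / (16/21) = 7/8.

7/8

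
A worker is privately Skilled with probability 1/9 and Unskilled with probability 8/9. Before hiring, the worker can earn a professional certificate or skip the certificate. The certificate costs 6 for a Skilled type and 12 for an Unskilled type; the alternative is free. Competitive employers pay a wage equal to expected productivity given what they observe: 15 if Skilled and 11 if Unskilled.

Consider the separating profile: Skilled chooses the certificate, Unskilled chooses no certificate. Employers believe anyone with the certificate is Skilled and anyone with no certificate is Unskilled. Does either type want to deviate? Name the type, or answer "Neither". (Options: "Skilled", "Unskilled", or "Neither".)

Skilled

The certificate pays 15; no certificate pays 11.
Skilled: assigned the certificate, nets 15 − 6 = 9; deviating to no certificate nets 11.
Unskilled: assigned no certificate, nets 11; deviating to the certificate nets 15 − 12 = 3.
The Skilled type gains 2 by deviating.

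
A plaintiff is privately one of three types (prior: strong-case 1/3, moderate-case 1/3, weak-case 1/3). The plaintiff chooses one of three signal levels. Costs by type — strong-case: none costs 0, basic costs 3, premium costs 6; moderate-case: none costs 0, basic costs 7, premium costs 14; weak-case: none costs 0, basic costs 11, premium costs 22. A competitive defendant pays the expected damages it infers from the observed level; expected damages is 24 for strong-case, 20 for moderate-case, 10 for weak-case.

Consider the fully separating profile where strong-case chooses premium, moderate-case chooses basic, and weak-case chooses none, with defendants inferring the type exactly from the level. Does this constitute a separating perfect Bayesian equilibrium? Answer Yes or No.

Yes

Separating settlements: premium → 24, basic → 20, none → 10.
strong-case (assigned premium): none: 10 − 0 = 10; basic: 20 − 3 = 17; premium: 24 − 6 = 18. strong-case stays.
moderate-case (assigned basic): none: 10 − 0 = 10; basic: 20 − 7 = 13; premium: 24 − 14 = 10. moderate-case stays.
weak-case (assigned none): none: 10 − 0 = 10; basic: 20 − 11 = 9; premium: 24 − 22 = 2. weak-case stays.
Every type prefers its assigned level; separation holds.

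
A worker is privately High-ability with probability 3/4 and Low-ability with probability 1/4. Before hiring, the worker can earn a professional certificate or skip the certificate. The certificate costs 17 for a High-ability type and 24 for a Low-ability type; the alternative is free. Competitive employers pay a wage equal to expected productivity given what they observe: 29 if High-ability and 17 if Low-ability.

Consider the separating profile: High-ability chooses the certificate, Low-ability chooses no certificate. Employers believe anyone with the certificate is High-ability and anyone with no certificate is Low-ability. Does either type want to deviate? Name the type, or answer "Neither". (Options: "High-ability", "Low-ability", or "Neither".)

The certificate pays 29; no certificate pays 17.
High-ability: assigned the certificate, nets 29 − 17 = 12; deviating to no certificate nets 17.
Low-ability: assigned no certificate, nets 17; deviating to the certificate nets 29 − 24 = 5.
The High-ability type gains 5 by deviating.

High-ability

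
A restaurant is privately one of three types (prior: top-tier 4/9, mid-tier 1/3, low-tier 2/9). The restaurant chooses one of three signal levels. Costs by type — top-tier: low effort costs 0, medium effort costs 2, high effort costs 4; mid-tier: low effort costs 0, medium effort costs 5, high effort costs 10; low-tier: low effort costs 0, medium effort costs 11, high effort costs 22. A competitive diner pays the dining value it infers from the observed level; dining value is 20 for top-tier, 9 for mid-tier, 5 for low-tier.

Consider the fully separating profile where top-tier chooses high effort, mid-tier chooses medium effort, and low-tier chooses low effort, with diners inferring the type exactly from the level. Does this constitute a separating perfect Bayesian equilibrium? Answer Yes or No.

No

Separating price premiums: high effort → 20, medium effort → 9, low effort → 5.
top-tier (assigned high effort): low effort: 5 − 0 = 5; medium effort: 9 − 2 = 7; high effort: 20 − 4 = 16. top-tier stays.
mid-tier (assigned medium effort): low effort: 5 − 0 = 5; medium effort: 9 − 5 = 4; high effort: 20 − 10 = 10. mid-tier prefers high effort.
low-tier (assigned low effort): low effort: 5 − 0 = 5; medium effort: 9 − 11 = -2; high effort: 20 − 22 = -2. low-tier stays.
At least one type deviates; the separating profile fails.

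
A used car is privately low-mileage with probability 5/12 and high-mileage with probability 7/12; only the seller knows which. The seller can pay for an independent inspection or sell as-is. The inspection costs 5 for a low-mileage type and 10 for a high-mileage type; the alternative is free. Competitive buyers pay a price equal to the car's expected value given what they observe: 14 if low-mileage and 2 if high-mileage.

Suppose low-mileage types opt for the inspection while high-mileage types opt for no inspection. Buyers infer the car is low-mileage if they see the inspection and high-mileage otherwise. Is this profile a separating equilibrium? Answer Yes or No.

No

Under these beliefs, the inspection earns price 14 and no inspection earns price 2.
low-mileage: the inspection nets 14 − 5 = 9; no inspection nets 2. low-mileage prefers the inspection.
high-mileage: the inspection nets 14 − 10 = 4; no inspection nets 2. high-mileage would deviate to the inspection.
high-mileage has a profitable deviation, so the profile is not an equilibrium.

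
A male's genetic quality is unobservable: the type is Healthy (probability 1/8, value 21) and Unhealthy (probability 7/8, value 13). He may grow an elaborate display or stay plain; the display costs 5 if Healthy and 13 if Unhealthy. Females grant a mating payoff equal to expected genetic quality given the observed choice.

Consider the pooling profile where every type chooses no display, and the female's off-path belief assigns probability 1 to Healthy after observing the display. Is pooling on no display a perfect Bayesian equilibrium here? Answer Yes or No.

No

On path, the female holds the prior and pays 1/8·21 + 7/8·13 = 14. Off path (the display), believing Healthy, it pays 21.
Healthy: no display nets 14; the display nets 21 − 5 = 16. Healthy would deviate.
Unhealthy: no display nets 14; the display nets 21 − 13 = 8. Unhealthy stays.
A type deviates, so pooling fails.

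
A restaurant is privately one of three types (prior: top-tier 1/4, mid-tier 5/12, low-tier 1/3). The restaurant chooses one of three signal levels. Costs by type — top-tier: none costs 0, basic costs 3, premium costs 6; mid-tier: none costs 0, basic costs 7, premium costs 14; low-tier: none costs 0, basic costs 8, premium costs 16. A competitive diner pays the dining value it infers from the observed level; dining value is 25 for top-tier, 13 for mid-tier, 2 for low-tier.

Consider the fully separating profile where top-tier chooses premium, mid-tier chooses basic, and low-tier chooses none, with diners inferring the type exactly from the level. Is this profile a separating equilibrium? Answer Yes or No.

Separating price premiums: premium → 25, basic → 13, none → 2.
top-tier (assigned premium): none: 2 − 0 = 2; basic: 13 − 3 = 10; premium: 25 − 6 = 19. top-tier stays.
mid-tier (assigned basic): none: 2 − 0 = 2; basic: 13 − 7 = 6; premium: 25 − 14 = 11. mid-tier prefers premium.
low-tier (assigned none): none: 2 − 0 = 2; basic: 13 − 8 = 5; premium: 25 − 16 = 9. low-tier prefers premium.
At least one type deviates; the separating profile fails.

No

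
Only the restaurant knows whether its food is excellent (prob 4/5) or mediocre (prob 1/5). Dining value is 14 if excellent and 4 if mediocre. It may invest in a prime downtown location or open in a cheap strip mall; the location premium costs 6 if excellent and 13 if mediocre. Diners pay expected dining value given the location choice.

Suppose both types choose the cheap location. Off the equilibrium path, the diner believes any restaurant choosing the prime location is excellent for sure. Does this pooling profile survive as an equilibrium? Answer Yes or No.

On path, the diner holds the prior and pays 4/5·14 + 1/5·4 = 12. Off path (the prime location), believing excellent, it pays 14.
excellent: the cheap location nets 12; the prime location nets 14 − 6 = 8. excellent stays.
mediocre: the cheap location nets 12; the prime location nets 14 − 13 = 1. mediocre stays.
No type deviates, so pooling is sustained.

Yes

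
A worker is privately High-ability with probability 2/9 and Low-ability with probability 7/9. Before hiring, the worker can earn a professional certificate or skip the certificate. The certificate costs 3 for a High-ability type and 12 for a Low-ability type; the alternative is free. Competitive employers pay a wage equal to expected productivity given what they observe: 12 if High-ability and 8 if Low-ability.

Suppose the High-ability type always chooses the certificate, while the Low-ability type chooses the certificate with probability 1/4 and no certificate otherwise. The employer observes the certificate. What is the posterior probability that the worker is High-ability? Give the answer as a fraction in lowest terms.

8/15

P(the certificate) = (2/9)·1 + (7/9)·(1/4) = 5/12.
By Bayes' rule, P(High-ability | the certificate) = (2/9) / (5/12) = 8/15.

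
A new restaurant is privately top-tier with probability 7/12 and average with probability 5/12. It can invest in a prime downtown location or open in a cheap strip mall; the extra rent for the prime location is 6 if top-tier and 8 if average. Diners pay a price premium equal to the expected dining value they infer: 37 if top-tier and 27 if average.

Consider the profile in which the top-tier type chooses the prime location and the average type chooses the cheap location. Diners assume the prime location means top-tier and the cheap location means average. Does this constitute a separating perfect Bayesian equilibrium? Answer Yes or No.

Under these beliefs, the prime location earns price premium 37 and the cheap location earns price premium 27.
top-tier: the prime location nets 37 − 6 = 31; the cheap location nets 27. top-tier prefers the prime location.
average: the prime location nets 37 − 8 = 29; the cheap location nets 27. average would deviate to the prime location.
average has a profitable deviation, so the profile is not an equilibrium.

No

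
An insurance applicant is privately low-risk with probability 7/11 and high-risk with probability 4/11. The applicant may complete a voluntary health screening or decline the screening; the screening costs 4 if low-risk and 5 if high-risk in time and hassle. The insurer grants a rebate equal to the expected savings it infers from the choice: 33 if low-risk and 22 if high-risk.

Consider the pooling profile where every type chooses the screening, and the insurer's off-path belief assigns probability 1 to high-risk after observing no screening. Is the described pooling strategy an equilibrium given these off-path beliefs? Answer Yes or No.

On path, the insurer holds the prior and pays 7/11·33 + 4/11·22 = 29. Off path (no screening), believing high-risk, it pays 22.
low-risk: the screening nets 29 − 4 = 25; no screening nets 22. low-risk stays.
high-risk: the screening nets 29 − 5 = 24; no screening nets 22. high-risk stays.
No type deviates, so pooling is sustained.

Yes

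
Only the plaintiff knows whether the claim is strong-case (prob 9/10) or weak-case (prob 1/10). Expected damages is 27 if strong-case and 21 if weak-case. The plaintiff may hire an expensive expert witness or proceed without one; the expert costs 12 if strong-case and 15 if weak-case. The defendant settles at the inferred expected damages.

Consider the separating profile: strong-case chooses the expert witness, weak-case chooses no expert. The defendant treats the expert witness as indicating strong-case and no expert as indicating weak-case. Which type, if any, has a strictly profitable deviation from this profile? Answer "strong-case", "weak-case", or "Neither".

strong-case

The expert witness pays 27; no expert pays 21.
strong-case: assigned the expert witness, nets 27 − 12 = 15; deviating to no expert nets 21.
weak-case: assigned no expert, nets 21; deviating to the expert witness nets 27 − 15 = 12.
The strong-case type gains 6 by deviating.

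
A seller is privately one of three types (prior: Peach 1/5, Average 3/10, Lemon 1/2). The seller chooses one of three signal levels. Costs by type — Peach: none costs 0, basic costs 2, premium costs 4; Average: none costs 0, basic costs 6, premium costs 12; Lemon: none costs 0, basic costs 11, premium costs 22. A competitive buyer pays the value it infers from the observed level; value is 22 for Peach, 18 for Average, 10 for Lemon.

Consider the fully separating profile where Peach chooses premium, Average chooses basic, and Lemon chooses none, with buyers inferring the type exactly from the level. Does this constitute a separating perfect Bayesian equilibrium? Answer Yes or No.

Yes

Separating prices: premium → 22, basic → 18, none → 10.
Peach (assigned premium): none: 10 − 0 = 10; basic: 18 − 2 = 16; premium: 22 − 4 = 18. Peach stays.
Average (assigned basic): none: 10 − 0 = 10; basic: 18 − 6 = 12; premium: 22 − 12 = 10. Average stays.
Lemon (assigned none): none: 10 − 0 = 10; basic: 18 − 11 = 7; premium: 22 − 22 = 0. Lemon stays.
Every type prefers its assigned level; separation holds.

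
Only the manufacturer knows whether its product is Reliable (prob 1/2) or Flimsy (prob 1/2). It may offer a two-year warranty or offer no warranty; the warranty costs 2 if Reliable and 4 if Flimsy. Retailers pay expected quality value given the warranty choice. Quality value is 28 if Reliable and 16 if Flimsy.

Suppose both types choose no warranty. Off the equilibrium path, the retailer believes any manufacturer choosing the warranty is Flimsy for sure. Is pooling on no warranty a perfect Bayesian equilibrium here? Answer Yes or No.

On path, the retailer holds the prior and pays 1/2·28 + 1/2·16 = 22. Off path (the warranty), believing Flimsy, it pays 16.
Reliable: no warranty nets 22; the warranty nets 16 − 2 = 14. Reliable stays.
Flimsy: no warranty nets 22; the warranty nets 16 − 4 = 12. Flimsy stays.
No type deviates, so pooling is sustained.

Yes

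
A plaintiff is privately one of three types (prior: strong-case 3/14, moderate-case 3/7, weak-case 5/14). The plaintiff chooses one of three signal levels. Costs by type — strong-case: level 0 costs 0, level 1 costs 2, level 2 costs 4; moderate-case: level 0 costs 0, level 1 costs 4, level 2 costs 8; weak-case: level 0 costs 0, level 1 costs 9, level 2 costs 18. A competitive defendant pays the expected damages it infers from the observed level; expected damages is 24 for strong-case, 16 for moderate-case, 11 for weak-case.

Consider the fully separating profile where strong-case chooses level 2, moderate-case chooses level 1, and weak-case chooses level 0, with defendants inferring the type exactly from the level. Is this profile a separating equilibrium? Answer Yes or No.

Separating settlements: level 2 → 24, level 1 → 16, level 0 → 11.
strong-case (assigned level 2): level 0: 11 − 0 = 11; level 1: 16 − 2 = 14; level 2: 24 − 4 = 20. strong-case stays.
moderate-case (assigned level 1): level 0: 11 − 0 = 11; level 1: 16 − 4 = 12; level 2: 24 − 8 = 16. moderate-case prefers level 2.
weak-case (assigned level 0): level 0: 11 − 0 = 11; level 1: 16 − 9 = 7; level 2: 24 − 18 = 6. weak-case stays.
At least one type deviates; the separating profile fails.

No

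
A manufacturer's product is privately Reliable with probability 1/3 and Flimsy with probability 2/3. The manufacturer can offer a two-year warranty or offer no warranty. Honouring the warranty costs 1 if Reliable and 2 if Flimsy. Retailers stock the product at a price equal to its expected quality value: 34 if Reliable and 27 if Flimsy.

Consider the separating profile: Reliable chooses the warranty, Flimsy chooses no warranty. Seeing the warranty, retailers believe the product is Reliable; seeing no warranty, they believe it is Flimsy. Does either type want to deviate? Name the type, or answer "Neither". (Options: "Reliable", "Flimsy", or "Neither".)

Flimsy

The warranty pays 34; no warranty pays 27.
Reliable: assigned the warranty, nets 34 − 1 = 33; deviating to no warranty nets 27.
Flimsy: assigned no warranty, nets 27; deviating to the warranty nets 34 − 2 = 32.
The Flimsy type gains 5 by deviating.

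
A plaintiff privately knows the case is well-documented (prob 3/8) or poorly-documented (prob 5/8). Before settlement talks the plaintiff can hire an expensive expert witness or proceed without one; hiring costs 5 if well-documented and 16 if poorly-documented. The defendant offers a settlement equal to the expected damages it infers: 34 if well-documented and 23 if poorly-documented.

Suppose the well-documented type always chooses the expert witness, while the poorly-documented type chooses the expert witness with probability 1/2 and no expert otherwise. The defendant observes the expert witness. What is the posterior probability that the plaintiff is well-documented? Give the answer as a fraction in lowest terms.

P(the expert witness) = (3/8)·1 + (5/8)·(1/2) = 11/16.
By Bayes' rule, P(well-documented | the expert witness) = (3/8) / (11/16) = 6/11.

6/11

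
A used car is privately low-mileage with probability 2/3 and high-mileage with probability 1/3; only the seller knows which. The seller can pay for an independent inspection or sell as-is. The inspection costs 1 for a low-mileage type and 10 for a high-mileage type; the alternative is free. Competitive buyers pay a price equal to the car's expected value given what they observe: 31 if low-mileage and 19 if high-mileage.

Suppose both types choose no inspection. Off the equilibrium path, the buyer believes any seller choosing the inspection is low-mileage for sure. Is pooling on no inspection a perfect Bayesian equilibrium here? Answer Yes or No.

No

On path, the buyer holds the prior and pays 2/3·31 + 1/3·19 = 27. Off path (the inspection), believing low-mileage, it pays 31.
low-mileage: no inspection nets 27; the inspection nets 31 − 1 = 30. low-mileage would deviate.
high-mileage: no inspection nets 27; the inspection nets 31 − 10 = 21. high-mileage stays.
A type deviates, so pooling fails.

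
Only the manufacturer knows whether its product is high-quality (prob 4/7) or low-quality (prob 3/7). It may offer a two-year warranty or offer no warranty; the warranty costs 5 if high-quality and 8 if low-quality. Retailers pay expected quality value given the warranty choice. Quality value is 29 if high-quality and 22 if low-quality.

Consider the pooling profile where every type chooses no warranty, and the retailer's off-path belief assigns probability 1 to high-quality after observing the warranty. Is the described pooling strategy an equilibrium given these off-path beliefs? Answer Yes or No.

On path, the retailer holds the prior and pays 4/7·29 + 3/7·22 = 26. Off path (the warranty), believing high-quality, it pays 29.
high-quality: no warranty nets 26; the warranty nets 29 − 5 = 24. high-quality stays.
low-quality: no warranty nets 26; the warranty nets 29 − 8 = 21. low-quality stays.
No type deviates, so pooling is sustained.

Yes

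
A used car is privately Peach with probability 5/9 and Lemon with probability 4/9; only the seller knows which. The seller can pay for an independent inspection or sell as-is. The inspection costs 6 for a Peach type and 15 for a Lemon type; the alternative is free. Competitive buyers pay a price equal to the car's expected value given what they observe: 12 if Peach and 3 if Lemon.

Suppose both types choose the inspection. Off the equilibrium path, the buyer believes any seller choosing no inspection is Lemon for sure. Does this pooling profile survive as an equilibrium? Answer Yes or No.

No

On path, the buyer holds the prior and pays 5/9·12 + 4/9·3 = 8. Off path (no inspection), believing Lemon, it pays 3.
Peach: the inspection nets 8 − 6 = 2; no inspection nets 3. Peach would deviate.
Lemon: the inspection nets 8 − 15 = -7; no inspection nets 3. Lemon would deviate.
A type deviates, so pooling fails.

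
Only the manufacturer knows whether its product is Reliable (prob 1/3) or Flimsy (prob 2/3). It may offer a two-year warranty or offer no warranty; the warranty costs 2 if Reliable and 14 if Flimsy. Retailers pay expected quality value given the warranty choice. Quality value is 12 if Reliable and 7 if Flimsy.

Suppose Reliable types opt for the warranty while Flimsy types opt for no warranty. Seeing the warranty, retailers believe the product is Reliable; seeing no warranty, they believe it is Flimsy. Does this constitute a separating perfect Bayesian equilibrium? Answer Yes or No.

Under these beliefs, the warranty earns price 12 and no warranty earns price 7.
Reliable: the warranty nets 12 − 2 = 10; no warranty nets 7. Reliable prefers the warranty.
Flimsy: the warranty nets 12 − 14 = -2; no warranty nets 7. Flimsy prefers no warranty.
Neither type deviates, so the separating profile is an equilibrium.

Yes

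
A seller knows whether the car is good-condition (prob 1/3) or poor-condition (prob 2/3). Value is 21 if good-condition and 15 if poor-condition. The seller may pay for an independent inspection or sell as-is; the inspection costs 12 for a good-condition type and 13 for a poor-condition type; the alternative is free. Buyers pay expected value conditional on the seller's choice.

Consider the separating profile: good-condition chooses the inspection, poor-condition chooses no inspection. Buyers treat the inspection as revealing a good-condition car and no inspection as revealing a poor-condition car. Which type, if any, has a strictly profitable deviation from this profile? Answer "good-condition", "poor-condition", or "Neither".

The inspection pays 21; no inspection pays 15.
good-condition: assigned the inspection, nets 21 − 12 = 9; deviating to no inspection nets 15.
poor-condition: assigned no inspection, nets 15; deviating to the inspection nets 21 − 13 = 8.
The good-condition type gains 6 by deviating.

good-condition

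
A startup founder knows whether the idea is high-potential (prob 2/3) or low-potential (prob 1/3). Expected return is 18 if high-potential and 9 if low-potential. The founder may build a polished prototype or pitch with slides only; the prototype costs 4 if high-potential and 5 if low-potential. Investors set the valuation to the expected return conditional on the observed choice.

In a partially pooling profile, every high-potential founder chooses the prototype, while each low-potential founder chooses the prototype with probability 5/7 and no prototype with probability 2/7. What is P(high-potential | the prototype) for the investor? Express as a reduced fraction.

14/19

P(the prototype) = (2/3)·1 + (1/3)·(5/7) = 19/21.
By Bayes' rule, P(high-potential | the prototype) = (2/3) / (19/21) = 14/19.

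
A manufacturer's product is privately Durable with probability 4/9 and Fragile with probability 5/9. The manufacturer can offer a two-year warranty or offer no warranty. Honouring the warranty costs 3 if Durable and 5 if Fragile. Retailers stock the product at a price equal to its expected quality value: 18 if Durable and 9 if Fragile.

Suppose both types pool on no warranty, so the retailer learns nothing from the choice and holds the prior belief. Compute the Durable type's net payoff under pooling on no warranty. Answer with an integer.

13

Pooled price = 4/9·18 + 5/9·9 = 13.
Durable pays no cost for no warranty, so net payoff = 13.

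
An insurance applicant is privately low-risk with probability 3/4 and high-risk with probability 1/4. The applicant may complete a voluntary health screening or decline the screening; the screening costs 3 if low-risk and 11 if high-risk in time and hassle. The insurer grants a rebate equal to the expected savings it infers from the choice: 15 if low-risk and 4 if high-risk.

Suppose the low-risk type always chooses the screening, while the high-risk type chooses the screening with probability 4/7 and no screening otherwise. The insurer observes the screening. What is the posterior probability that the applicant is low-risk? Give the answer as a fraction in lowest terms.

P(the screening) = (3/4)·1 + (1/4)·(4/7) = 25/28.
By Bayes' rule, P(low-risk | the screening) = (3/4) / (25/28) = 21/25.

21/25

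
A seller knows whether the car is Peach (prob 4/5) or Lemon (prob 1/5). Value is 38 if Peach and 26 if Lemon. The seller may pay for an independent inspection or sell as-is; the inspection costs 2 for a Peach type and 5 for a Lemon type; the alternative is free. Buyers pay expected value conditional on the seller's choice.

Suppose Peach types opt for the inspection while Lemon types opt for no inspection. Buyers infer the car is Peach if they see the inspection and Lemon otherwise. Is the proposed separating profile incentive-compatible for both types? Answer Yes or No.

No

Under these beliefs, the inspection earns price 38 and no inspection earns price 26.
Peach: the inspection nets 38 − 2 = 36; no inspection nets 26. Peach prefers the inspection.
Lemon: the inspection nets 38 − 5 = 33; no inspection nets 26. Lemon would deviate to the inspection.
Lemon has a profitable deviation, so the profile is not an equilibrium.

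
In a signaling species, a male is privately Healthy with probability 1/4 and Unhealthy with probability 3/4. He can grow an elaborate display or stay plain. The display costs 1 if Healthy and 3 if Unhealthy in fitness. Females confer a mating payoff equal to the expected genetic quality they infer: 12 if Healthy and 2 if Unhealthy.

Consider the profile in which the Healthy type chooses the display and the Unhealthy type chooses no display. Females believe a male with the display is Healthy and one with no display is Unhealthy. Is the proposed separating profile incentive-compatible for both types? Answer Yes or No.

No

Under these beliefs, the display earns mating payoff 12 and no display earns mating payoff 2.
Healthy: the display nets 12 − 1 = 11; no display nets 2. Healthy prefers the display.
Unhealthy: the display nets 12 − 3 = 9; no display nets 2. Unhealthy would deviate to the display.
Unhealthy has a profitable deviation, so the profile is not an equilibrium.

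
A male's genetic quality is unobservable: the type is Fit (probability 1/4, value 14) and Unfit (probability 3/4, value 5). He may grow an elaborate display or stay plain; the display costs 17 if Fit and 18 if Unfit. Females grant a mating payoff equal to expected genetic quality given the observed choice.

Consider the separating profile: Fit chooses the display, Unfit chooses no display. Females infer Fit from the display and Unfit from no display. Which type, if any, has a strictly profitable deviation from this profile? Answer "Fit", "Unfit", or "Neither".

The display pays 14; no display pays 5.
Fit: assigned the display, nets 14 − 17 = -3; deviating to no display nets 5.
Unfit: assigned no display, nets 5; deviating to the display nets 14 − 18 = -4.
The Fit type gains 8 by deviating.

Fit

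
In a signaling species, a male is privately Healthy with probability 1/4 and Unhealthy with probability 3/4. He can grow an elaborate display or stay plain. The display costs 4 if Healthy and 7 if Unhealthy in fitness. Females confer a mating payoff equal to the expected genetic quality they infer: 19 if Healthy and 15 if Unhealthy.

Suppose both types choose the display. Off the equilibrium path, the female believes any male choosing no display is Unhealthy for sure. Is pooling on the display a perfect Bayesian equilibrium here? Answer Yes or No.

On path, the female holds the prior and pays 1/4·19 + 3/4·15 = 16. Off path (no display), believing Unhealthy, it pays 15.
Healthy: the display nets 16 − 4 = 12; no display nets 15. Healthy would deviate.
Unhealthy: the display nets 16 − 7 = 9; no display nets 15. Unhealthy would deviate.
A type deviates, so pooling fails.

No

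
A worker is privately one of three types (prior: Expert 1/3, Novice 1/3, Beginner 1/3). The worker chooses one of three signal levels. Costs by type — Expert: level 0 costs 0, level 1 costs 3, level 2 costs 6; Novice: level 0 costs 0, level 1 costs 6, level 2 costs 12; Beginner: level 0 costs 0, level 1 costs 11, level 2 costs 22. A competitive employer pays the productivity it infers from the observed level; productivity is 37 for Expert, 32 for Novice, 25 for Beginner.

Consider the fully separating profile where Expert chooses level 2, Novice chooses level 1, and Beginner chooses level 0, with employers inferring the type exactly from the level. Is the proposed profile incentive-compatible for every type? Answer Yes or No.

Separating wages: level 2 → 37, level 1 → 32, level 0 → 25.
Expert (assigned level 2): level 0: 25 − 0 = 25; level 1: 32 − 3 = 29; level 2: 37 − 6 = 31. Expert stays.
Novice (assigned level 1): level 0: 25 − 0 = 25; level 1: 32 − 6 = 26; level 2: 37 − 12 = 25. Novice stays.
Beginner (assigned level 0): level 0: 25 − 0 = 25; level 1: 32 − 11 = 21; level 2: 37 − 22 = 15. Beginner stays.
Every type prefers its assigned level; separation holds.

Yes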